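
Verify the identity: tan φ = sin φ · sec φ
RHS = sin φ · (1/cos φ) = sin φ/cos φ = tan φ = LHS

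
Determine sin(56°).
sin(56°) = 0.829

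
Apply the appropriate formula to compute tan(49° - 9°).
tan(49° - 9°) = (tan 49° - tan 9°)/(1 + tan 49° tan 9°) = 0.8391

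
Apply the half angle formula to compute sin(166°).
sin(166°) = √((1 - cos 332°)/2) = 0.2419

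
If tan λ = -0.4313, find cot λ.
cot λ = 1/tan λ = -2.319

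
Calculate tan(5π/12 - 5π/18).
tan(5π/12 - 5π/18) = (tan 5π/12 - tan 5π/18)/(1 + tan 5π/12 tan 5π/18) = 0.4663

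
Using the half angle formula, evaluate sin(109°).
sin(109°) = √((1 - cos 218°)/2) = 0.9455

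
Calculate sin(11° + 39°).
sin(11° + 39°) = sin 11° cos 39° + cos 11° sin 39° = 0.766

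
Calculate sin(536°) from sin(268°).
sin(536°) = 2 sin 268° cos 268° = 0.06976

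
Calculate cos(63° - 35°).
cos(63° - 35°) = cos 63° cos 35° + sin 63° sin 35° = 0.8829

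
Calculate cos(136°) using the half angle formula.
cos(136°) = -√((1 + cos 272°)/2) = -0.7193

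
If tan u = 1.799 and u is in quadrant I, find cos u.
cos u = 0.4858 (using tan²u + 1 = sec²u)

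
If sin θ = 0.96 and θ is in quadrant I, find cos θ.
cos θ = 0.28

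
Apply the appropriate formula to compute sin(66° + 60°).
sin(66° + 60°) = sin 66° cos 60° + cos 66° sin 60° = 0.809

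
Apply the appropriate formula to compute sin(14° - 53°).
sin(14° - 53°) = sin 14° cos 53° - cos 14° sin 53° = -0.6293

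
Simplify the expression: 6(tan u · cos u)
6(tan u · cos u) = 6(sin u) (using Quotient identity)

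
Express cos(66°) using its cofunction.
cos(66°) = sin(90° - 66°) = sin(24°)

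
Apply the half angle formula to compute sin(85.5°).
sin(85.5°) = √((1 - cos 171°)/2) = 0.9969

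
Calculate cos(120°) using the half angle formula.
cos(120°) = -√((1 + cos 240°)/2) = -1/2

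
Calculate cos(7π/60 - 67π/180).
cos(7π/60 - 67π/180) = cos 7π/60 cos 67π/180 + sin 7π/60 sin 67π/180 = 0.6947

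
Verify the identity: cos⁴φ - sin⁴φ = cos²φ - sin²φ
LHS = (cos²φ - sin²φ)(cos²φ + sin²φ) = (cos²φ - sin²φ) · 1 = cos²φ - sin²φ = RHS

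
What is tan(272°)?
tan(272°) = -28.64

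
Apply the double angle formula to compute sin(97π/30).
sin(97π/30) = 2 sin 97π/60 cos 97π/60 = -0.6691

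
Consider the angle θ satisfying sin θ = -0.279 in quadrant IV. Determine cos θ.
cos θ = √(1 - sin²θ) = 0.9603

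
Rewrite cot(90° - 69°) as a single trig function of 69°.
cot(90° - 69°) = tan(69°)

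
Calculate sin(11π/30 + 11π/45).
sin(11π/30 + 11π/45) = sin 11π/30 cos 11π/45 + cos 11π/30 sin 11π/45 = 0.9397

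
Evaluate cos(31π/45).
cos(31π/45) = -0.5592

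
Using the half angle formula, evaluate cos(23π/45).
cos(23π/45) = -√((1 + cos 46π/45)/2) = -0.0349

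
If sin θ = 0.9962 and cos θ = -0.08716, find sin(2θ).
sin(2θ) = 2 sin θ cos θ = -0.1737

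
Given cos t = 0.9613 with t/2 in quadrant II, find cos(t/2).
cos(t/2) = ±√((1 + cos t)/2); negative since t/2 ∈ QII, so cos(t/2) = -0.9903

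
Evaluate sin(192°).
sin(192°) = -0.2079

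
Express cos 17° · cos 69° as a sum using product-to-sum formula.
cos 17° cos 69° = (1/2)[cos(17°-69°) + cos(17°+69°)]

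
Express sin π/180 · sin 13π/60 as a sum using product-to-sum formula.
sin π/180 sin 13π/60 = (1/2)[cos(π/180-13π/60) - cos(π/180+13π/60)]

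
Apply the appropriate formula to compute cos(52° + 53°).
cos(52° + 53°) = cos 52° cos 53° - sin 52° sin 53° = -(√6-√2)/4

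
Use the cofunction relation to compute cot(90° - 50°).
cot(90° - 50°) = tan(50°) = 1.192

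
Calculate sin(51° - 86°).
sin(51° - 86°) = sin 51° cos 86° - cos 51° sin 86° = -0.5736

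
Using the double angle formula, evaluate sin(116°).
sin(116°) = 2 sin 58° cos 58° = 0.8988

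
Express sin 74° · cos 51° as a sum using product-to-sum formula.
sin 74° cos 51° = (1/2)[sin(74°+51°) + sin(74°-51°)]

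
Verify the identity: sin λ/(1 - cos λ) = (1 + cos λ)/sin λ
LHS = sin λ(1 + cos λ) / ((1 - cos λ)(1 + cos λ)) = sin λ(1 + cos λ) / (1 - cos²λ) = sin λ(1 + cos λ) / sin²λ = (1 + cos λ)/sin λ = RHS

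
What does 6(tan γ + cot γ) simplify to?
6(tan γ + cot γ) = 6(sec γ csc γ) (using Quotient identities)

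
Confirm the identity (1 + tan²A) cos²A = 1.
LHS = sec²A · cos²A = (1/cos²A) · cos²A = 1 = RHS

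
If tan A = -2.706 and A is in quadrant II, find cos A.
cos A = -0.3466 (using tan²A + 1 = sec²A)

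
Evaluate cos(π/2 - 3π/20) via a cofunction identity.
cos(π/2 - 3π/20) = sin(3π/20) = 0.454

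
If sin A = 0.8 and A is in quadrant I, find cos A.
cos A = 0.6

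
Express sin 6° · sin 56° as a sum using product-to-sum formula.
sin 6° sin 56° = (1/2)[cos(6°-56°) - cos(6°+56°)]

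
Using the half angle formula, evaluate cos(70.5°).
cos(70.5°) = √((1 + cos 141°)/2) = 0.3338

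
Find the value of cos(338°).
cos(338°) = 0.9272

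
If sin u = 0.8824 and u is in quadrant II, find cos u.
cos u = -0.4705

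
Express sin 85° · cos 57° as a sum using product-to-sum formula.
sin 85° cos 57° = (1/2)[sin(85°+57°) + sin(85°-57°)]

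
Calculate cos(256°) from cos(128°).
cos(256°) = cos²128° - sin²128° = -0.2419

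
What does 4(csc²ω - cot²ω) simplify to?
4(csc²ω - cot²ω) = 4 (using Pythagorean identity)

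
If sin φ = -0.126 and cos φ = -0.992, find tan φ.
tan φ = sin φ / cos φ = 0.127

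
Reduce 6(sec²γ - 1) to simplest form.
6(sec²γ - 1) = 6(tan²γ) (using Pythagorean identity)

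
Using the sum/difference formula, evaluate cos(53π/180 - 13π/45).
cos(53π/180 - 13π/45) = cos 53π/180 cos 13π/45 + sin 53π/180 sin 13π/45 = 0.9998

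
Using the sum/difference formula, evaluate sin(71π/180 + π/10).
sin(71π/180 + π/10) = sin 71π/180 cos π/10 + cos 71π/180 sin π/10 = 0.9998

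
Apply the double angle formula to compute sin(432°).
sin(432°) = 2 sin 216° cos 216° = 0.9511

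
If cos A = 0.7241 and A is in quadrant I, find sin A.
sin A = 0.6897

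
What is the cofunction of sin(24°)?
sin(24°) = cos(90° - 24°) = cos(66°)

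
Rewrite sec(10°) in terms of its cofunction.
sec(10°) = csc(90° - 10°) = csc(80°)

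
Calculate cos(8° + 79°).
cos(8° + 79°) = cos 8° cos 79° - sin 8° sin 79° = 0.05234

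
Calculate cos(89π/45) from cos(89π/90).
cos(89π/45) = cos²89π/90 - sin²89π/90 = 0.9976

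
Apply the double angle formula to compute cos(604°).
cos(604°) = cos²302° - sin²302° = -0.4384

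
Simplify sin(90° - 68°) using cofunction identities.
sin(90° - 68°) = cos(68°)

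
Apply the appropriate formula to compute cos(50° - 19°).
cos(50° - 19°) = cos 50° cos 19° + sin 50° sin 19° = 0.8572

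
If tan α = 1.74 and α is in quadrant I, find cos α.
cos α = 0.4983 (using tan²α + 1 = sec²α)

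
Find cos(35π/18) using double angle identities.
cos(35π/18) = cos²35π/36 - sin²35π/36 = 0.9848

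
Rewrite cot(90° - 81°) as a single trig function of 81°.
cot(90° - 81°) = tan(81°)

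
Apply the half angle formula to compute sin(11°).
sin(11°) = √((1 - cos 22°)/2) = 0.1908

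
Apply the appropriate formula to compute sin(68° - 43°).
sin(68° - 43°) = sin 68° cos 43° - cos 68° sin 43° = 0.4226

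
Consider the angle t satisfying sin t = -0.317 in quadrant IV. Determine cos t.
cos t = √(1 - sin²t) = 0.9484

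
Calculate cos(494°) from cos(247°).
cos(494°) = cos²247° - sin²247° = -0.6947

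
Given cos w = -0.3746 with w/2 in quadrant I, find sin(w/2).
sin(w/2) = ±√((1 - cos w)/2); positive since w/2 ∈ QI, so sin(w/2) = 0.829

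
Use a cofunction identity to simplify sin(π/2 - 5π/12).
sin(π/2 - 5π/12) = cos(5π/12)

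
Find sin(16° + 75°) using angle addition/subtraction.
sin(16° + 75°) = sin 16° cos 75° + cos 16° sin 75° = 0.9998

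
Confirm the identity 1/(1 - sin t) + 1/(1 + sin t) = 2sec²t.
LHS = [(1 + sin t) + (1 - sin t)] / [(1 - sin t)(1 + sin t)] = 2/(1 - sin²t) = 2/cos²t = 2sec²t = RHS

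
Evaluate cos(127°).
cos(127°) = -0.6018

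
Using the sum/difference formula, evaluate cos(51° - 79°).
cos(51° - 79°) = cos 51° cos 79° + sin 51° sin 79° = 0.8829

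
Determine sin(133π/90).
sin(133π/90) = -0.9976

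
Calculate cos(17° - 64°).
cos(17° - 64°) = cos 17° cos 64° + sin 17° sin 64° = 0.682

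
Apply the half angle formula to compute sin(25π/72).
sin(25π/72) = √((1 - cos 25π/36)/2) = 0.887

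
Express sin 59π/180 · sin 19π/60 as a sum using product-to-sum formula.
sin 59π/180 sin 19π/60 = (1/2)[cos(59π/180-19π/60) - cos(59π/180+19π/60)]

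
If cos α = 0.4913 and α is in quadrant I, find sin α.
sin α = 0.871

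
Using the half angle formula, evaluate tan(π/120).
tan(π/120) = sin π/60 / (1 + cos π/60) = 0.02619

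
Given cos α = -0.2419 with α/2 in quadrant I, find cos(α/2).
cos(α/2) = ±√((1 + cos α)/2); positive since α/2 ∈ QI, so cos(α/2) = 0.6157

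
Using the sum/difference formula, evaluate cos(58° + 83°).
cos(58° + 83°) = cos 58° cos 83° - sin 58° sin 83° = -0.7771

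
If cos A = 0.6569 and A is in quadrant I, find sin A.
sin A = 0.754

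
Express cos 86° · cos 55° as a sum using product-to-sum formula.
cos 86° cos 55° = (1/2)[cos(86°-55°) + cos(86°+55°)]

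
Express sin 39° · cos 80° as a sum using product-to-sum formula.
sin 39° cos 80° = (1/2)[sin(39°+80°) + sin(39°-80°)]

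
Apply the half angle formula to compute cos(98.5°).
cos(98.5°) = -√((1 + cos 197°)/2) = -0.1478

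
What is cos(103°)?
cos(103°) = -0.225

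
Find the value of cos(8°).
cos(8°) = 0.9903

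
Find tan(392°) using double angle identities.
tan(392°) = 2 tan 196° / (1 - tan²196°) = 0.6249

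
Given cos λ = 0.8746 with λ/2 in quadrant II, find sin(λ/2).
sin(λ/2) = ±√((1 - cos λ)/2); positive since λ/2 ∈ QII, so sin(λ/2) = 0.2504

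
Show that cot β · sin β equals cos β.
LHS = (cos β/sin β) · sin β = cos β = RHS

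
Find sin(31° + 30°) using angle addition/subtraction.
sin(31° + 30°) = sin 31° cos 30° + cos 31° sin 30° = 0.8746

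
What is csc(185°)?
csc(185°) = -11.47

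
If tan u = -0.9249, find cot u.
cot u = 1/tan u = -1.081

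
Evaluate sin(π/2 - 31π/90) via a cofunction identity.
sin(π/2 - 31π/90) = cos(31π/90) = 0.4695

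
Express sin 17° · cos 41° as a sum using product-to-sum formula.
sin 17° cos 41° = (1/2)[sin(17°+41°) + sin(17°-41°)]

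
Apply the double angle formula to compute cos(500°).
cos(500°) = cos²250° - sin²250° = -0.766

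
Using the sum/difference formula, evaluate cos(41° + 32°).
cos(41° + 32°) = cos 41° cos 32° - sin 41° sin 32° = 0.2924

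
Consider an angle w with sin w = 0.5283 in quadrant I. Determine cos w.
cos w = √(1 - sin²w) = 0.8491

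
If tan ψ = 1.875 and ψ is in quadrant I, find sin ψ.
sin ψ = 0.8824 (using tan²ψ + 1 = sec²ψ)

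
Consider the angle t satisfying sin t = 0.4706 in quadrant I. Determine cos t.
cos t = √(1 - sin²t) = 0.8823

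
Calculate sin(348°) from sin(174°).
sin(348°) = 2 sin 174° cos 174° = -0.2079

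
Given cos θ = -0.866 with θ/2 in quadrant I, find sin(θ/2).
sin(θ/2) = ±√((1 - cos θ)/2); positive since θ/2 ∈ QI, so sin(θ/2) = 0.9659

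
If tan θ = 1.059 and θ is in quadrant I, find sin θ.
sin θ = 0.7271 (using tan²θ + 1 = sec²θ)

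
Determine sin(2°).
sin(2°) = 0.0349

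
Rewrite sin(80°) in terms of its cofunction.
sin(80°) = cos(90° - 80°) = cos(10°)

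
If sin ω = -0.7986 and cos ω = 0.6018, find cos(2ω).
cos(2ω) = cos²ω - sin²ω = -0.2756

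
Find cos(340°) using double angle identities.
cos(340°) = cos²170° - sin²170° = 0.9397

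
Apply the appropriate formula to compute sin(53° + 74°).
sin(53° + 74°) = sin 53° cos 74° + cos 53° sin 74° = 0.7986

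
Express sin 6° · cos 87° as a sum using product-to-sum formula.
sin 6° cos 87° = (1/2)[sin(6°+87°) + sin(6°-87°)]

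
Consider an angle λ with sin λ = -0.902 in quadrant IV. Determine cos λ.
cos λ = √(1 - sin²λ) = 0.4317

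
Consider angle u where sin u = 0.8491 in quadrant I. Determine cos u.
cos u = √(1 - sin²u) = 0.5282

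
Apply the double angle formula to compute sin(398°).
sin(398°) = 2 sin 199° cos 199° = 0.6157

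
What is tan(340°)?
tan(340°) = -0.364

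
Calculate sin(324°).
sin(324°) = -0.5878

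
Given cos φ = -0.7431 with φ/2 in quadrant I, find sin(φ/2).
sin(φ/2) = ±√((1 - cos φ)/2); positive since φ/2 ∈ QI, so sin(φ/2) = 0.9336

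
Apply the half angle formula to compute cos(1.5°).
cos(1.5°) = √((1 + cos 3°)/2) = 0.9997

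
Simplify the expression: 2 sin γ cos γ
2 sin γ cos γ = sin(2γ) (using Double angle)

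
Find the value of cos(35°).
cos(35°) = 0.8192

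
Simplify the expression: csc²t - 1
csc²t - 1 = cot²t (using Pythagorean identity)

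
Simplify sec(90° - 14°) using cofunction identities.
sec(90° - 14°) = csc(14°)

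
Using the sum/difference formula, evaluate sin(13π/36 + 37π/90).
sin(13π/36 + 37π/90) = sin 13π/36 cos 37π/90 + cos 13π/36 sin 37π/90 = 0.6561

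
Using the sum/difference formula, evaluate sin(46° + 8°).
sin(46° + 8°) = sin 46° cos 8° + cos 46° sin 8° = 0.809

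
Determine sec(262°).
sec(262°) = -7.185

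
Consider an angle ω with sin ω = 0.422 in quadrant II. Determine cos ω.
cos ω = ±√(1 - sin²ω) = -0.9066 (negative in QII)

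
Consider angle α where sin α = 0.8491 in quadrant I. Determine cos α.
cos α = √(1 - sin²α) = 0.5282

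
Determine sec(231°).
sec(231°) = -1.589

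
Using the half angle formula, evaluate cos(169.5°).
cos(169.5°) = -√((1 + cos 339°)/2) = -0.9833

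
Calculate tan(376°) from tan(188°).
tan(376°) = 2 tan 188° / (1 - tan²188°) = 0.2867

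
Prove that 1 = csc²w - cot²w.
RHS = 1/sin²w - cos²w/sin²w = (1 - cos²w)/sin²w = sin²w/sin²w = 1 = LHS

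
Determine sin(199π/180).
sin(199π/180) = -0.3256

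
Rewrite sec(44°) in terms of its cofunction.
sec(44°) = csc(90° - 44°) = csc(46°)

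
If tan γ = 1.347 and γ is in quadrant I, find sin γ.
sin γ = 0.8029 (using tan²γ + 1 = sec²γ)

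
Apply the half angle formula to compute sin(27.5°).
sin(27.5°) = √((1 - cos 55°)/2) = 0.4617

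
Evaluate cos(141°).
cos(141°) = -0.7771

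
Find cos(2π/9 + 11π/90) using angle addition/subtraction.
cos(2π/9 + 11π/90) = cos 2π/9 cos 11π/90 - sin 2π/9 sin 11π/90 = 0.4695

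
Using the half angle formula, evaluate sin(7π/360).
sin(7π/360) = √((1 - cos 7π/180)/2) = 0.06105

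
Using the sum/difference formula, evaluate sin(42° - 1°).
sin(42° - 1°) = sin 42° cos 1° - cos 42° sin 1° = 0.6561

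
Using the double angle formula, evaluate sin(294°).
sin(294°) = 2 sin 147° cos 147° = -0.9135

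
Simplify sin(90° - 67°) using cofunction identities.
sin(90° - 67°) = cos(67°)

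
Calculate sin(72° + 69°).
sin(72° + 69°) = sin 72° cos 69° + cos 72° sin 69° = 0.6293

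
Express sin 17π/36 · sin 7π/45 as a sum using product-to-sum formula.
sin 17π/36 sin 7π/45 = (1/2)[cos(17π/36-7π/45) - cos(17π/36+7π/45)]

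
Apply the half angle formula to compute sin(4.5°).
sin(4.5°) = √((1 - cos 9°)/2) = 0.07846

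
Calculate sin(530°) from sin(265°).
sin(530°) = 2 sin 265° cos 265° = 0.1736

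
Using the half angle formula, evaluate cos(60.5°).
cos(60.5°) = √((1 + cos 121°)/2) = 0.4924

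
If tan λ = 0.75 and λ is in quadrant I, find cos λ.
cos λ = 0.8 (using tan²λ + 1 = sec²λ)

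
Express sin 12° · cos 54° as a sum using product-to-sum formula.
sin 12° cos 54° = (1/2)[sin(12°+54°) + sin(12°-54°)]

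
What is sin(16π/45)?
sin(16π/45) = 0.8988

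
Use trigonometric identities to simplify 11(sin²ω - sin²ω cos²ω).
11(sin²ω - sin²ω cos²ω) = 11(sin⁴ω) (using Factoring)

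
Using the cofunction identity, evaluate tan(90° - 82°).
tan(90° - 82°) = cot(82°) = 0.1405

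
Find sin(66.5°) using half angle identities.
sin(66.5°) = √((1 - cos 133°)/2) = 0.9171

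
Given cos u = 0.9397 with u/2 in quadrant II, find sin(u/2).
sin(u/2) = ±√((1 - cos u)/2); positive since u/2 ∈ QII, so sin(u/2) = 0.1736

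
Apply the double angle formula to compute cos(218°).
cos(218°) = 1 - 2sin²109° = -0.788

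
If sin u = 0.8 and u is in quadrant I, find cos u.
cos u = 0.6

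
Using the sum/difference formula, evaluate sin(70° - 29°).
sin(70° - 29°) = sin 70° cos 29° - cos 70° sin 29° = 0.6561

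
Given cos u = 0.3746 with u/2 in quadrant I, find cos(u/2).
cos(u/2) = ±√((1 + cos u)/2); positive since u/2 ∈ QI, so cos(u/2) = 0.829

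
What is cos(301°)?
cos(301°) = 0.515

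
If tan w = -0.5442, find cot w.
cot w = 1/tan w = -1.838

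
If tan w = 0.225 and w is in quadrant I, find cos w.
cos w = 0.9756 (using tan²w + 1 = sec²w)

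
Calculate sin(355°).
sin(355°) = -0.08716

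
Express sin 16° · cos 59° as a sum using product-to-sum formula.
sin 16° cos 59° = (1/2)[sin(16°+59°) + sin(16°-59°)]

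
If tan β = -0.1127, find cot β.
cot β = 1/tan β = -8.873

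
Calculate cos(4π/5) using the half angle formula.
cos(4π/5) = -√((1 + cos 8π/5)/2) = -0.809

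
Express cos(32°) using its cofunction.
cos(32°) = sin(90° - 32°) = sin(58°)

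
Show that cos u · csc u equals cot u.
LHS = cos u · (1/sin u) = cos u/sin u = cot u = RHS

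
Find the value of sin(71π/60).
sin(71π/60) = -0.5446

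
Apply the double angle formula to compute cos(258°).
cos(258°) = cos²129° - sin²129° = -0.2079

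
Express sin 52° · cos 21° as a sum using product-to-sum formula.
sin 52° cos 21° = (1/2)[sin(52°+21°) + sin(52°-21°)]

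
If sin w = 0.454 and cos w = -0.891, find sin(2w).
sin(2w) = 2 sin w cos w = -0.809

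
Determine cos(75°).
cos(75°) = (√6-√2)/4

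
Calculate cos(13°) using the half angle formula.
cos(13°) = √((1 + cos 26°)/2) = 0.9744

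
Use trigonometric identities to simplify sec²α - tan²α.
sec²α - tan²α = 1 (using Pythagorean identity)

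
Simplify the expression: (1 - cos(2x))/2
(1 - cos(2x))/2 = sin²x (using Power reduction)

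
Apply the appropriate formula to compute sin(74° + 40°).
sin(74° + 40°) = sin 74° cos 40° + cos 74° sin 40° = 0.9135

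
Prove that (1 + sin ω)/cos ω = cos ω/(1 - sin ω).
LHS = (1 + sin ω)(1 - sin ω) / (cos ω(1 - sin ω)) = (1 - sin²ω) / (cos ω(1 - sin ω)) = cos²ω / (cos ω(1 - sin ω)) = cos ω/(1 - sin ω) = RHS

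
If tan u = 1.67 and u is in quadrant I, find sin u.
sin u = 0.8579 (using tan²u + 1 = sec²u)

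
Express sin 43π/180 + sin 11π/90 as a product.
sin 43π/180 + sin 11π/90 = 2 sin(13π/72) cos(7π/120)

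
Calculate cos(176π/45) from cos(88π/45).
cos(176π/45) = 2cos²88π/45 - 1 = 0.9613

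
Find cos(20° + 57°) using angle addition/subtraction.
cos(20° + 57°) = cos 20° cos 57° - sin 20° sin 57° = 0.225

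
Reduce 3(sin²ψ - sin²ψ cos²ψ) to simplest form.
3(sin²ψ - sin²ψ cos²ψ) = 3(sin⁴ψ) (using Factoring)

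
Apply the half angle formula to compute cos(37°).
cos(37°) = √((1 + cos 74°)/2) = 0.7986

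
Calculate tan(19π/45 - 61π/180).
tan(19π/45 - 61π/180) = (tan 19π/45 - tan 61π/180)/(1 + tan 19π/45 tan 61π/180) = 2-√3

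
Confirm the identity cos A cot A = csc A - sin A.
RHS = 1/sin A - sin A = (1 - sin²A)/sin A = cos²A/sin A = cos A · (cos A/sin A) = cos A cot A = LHS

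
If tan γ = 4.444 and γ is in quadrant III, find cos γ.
cos γ = -0.2195 (using tan²γ + 1 = sec²γ)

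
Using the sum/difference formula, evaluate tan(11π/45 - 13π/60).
tan(11π/45 - 13π/60) = (tan 11π/45 - tan 13π/60)/(1 + tan 11π/45 tan 13π/60) = 0.08749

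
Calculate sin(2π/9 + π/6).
sin(2π/9 + π/6) = sin 2π/9 cos π/6 + cos 2π/9 sin π/6 = 0.9397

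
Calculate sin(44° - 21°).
sin(44° - 21°) = sin 44° cos 21° - cos 44° sin 21° = 0.3907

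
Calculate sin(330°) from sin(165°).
sin(330°) = 2 sin 165° cos 165° = -1/2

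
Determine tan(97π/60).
tan(97π/60) = -2.605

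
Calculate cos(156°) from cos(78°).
cos(156°) = 1 - 2sin²78° = -0.9135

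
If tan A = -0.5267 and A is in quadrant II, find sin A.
sin A = 0.466 (using tan²A + 1 = sec²A)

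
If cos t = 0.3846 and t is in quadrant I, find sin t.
sin t = 0.9231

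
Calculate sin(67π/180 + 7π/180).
sin(67π/180 + 7π/180) = sin 67π/180 cos 7π/180 + cos 67π/180 sin 7π/180 = 0.9613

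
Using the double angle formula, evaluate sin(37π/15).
sin(37π/15) = 2 sin 37π/30 cos 37π/30 = 0.9945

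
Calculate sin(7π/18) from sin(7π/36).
sin(7π/18) = 2 sin 7π/36 cos 7π/36 = 0.9397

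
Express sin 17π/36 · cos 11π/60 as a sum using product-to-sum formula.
sin 17π/36 cos 11π/60 = (1/2)[sin(17π/36+11π/60) + sin(17π/36-11π/60)]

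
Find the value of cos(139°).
cos(139°) = -0.7547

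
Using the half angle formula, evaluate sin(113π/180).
sin(113π/180) = √((1 - cos 113π/90)/2) = 0.9205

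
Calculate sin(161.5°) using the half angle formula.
sin(161.5°) = √((1 - cos 323°)/2) = 0.3173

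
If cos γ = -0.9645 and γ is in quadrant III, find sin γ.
sin γ = -0.2641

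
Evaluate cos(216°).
cos(216°) = -0.809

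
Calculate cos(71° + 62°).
cos(71° + 62°) = cos 71° cos 62° - sin 71° sin 62° = -0.682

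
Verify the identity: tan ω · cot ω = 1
LHS = (sin ω/cos ω) · (cos ω/sin ω) = 1 = RHS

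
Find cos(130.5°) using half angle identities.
cos(130.5°) = -√((1 + cos 261°)/2) = -0.6494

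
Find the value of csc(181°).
csc(181°) = -57.3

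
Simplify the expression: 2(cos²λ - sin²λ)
2(cos²λ - sin²λ) = 2(cos(2λ)) (using Double angle)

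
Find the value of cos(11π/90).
cos(11π/90) = 0.9272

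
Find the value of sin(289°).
sin(289°) = -0.9455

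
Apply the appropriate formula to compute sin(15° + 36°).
sin(15° + 36°) = sin 15° cos 36° + cos 15° sin 36° = 0.7771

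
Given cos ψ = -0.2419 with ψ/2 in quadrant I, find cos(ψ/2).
cos(ψ/2) = ±√((1 + cos ψ)/2); positive since ψ/2 ∈ QI, so cos(ψ/2) = 0.6157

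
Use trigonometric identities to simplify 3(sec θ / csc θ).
3(sec θ / csc θ) = 3(tan θ) (using Reciprocal identities)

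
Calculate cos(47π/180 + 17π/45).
cos(47π/180 + 17π/45) = cos 47π/180 cos 17π/45 - sin 47π/180 sin 17π/45 = -0.4226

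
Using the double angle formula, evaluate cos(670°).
cos(670°) = cos²335° - sin²335° = 0.6428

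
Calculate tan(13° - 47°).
tan(13° - 47°) = (tan 13° - tan 47°)/(1 + tan 13° tan 47°) = -0.6745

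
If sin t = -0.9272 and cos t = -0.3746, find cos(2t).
cos(2t) = cos²t - sin²t = -0.7194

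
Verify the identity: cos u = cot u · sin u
RHS = (cos u/sin u) · sin u = cos u = LHS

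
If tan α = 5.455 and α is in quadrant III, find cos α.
cos α = -0.1803 (using tan²α + 1 = sec²α)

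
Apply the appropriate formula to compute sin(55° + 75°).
sin(55° + 75°) = sin 55° cos 75° + cos 55° sin 75° = 0.766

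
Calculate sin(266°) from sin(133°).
sin(266°) = 2 sin 133° cos 133° = -0.9976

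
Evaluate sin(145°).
sin(145°) = 0.5736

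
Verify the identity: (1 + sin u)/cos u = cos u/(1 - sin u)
LHS = (1 + sin u)(1 - sin u) / (cos u(1 - sin u)) = (1 - sin²u) / (cos u(1 - sin u)) = cos²u / (cos u(1 - sin u)) = cos u/(1 - sin u) = RHS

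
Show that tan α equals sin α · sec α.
RHS = sin α · (1/cos α) = sin α/cos α = tan α = LHS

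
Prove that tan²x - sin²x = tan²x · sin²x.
LHS = sin²x/cos²x - sin²x = sin²x(1/cos²x - 1) = sin²x · (1 - cos²x)/cos²x = sin²x · sin²x/cos²x = sin²x · tan²x = RHS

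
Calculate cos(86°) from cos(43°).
cos(86°) = cos²43° - sin²43° = 0.06976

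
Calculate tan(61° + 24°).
tan(61° + 24°) = (tan 61° + tan 24°)/(1 - tan 61° tan 24°) = 11.43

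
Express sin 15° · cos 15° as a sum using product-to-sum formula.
sin 15° cos 15° = (1/2)[sin(15°+15°) + sin(15°-15°)]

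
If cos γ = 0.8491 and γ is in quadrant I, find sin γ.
sin γ = 0.5282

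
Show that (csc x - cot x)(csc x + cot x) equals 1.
LHS = csc²x - cot²x = (1 + cot²x) - cot²x = 1 = RHS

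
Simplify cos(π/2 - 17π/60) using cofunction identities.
cos(π/2 - 17π/60) = sin(17π/60)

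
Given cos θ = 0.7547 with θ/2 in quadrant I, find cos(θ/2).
cos(θ/2) = ±√((1 + cos θ)/2); positive since θ/2 ∈ QI, so cos(θ/2) = 0.9367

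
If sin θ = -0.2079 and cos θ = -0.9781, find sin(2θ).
sin(2θ) = 2 sin θ cos θ = 0.4067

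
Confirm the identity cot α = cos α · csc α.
RHS = cos α · (1/sin α) = cos α/sin α = cot α = LHS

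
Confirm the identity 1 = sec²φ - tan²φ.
RHS = 1/cos²φ - sin²φ/cos²φ = (1 - sin²φ)/cos²φ = cos²φ/cos²φ = 1 = LHS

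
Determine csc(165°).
csc(165°) = 3.864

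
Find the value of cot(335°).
cot(335°) = -2.145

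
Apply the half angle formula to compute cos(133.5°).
cos(133.5°) = -√((1 + cos 267°)/2) = -0.6884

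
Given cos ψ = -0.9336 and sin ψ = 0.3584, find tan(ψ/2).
tan(ψ/2) = sin ψ / (1 + cos ψ) = 5.398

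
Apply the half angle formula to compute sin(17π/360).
sin(17π/360) = √((1 - cos 17π/180)/2) = 0.1478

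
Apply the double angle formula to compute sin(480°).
sin(480°) = 2 sin 240° cos 240° = √3/2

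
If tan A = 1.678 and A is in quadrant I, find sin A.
sin A = 0.859 (using tan²A + 1 = sec²A)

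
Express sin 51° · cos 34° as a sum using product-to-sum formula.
sin 51° cos 34° = (1/2)[sin(51°+34°) + sin(51°-34°)]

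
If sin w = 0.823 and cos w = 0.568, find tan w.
tan w = sin w / cos w = 1.449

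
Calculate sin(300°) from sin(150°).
sin(300°) = 2 sin 150° cos 150° = -√3/2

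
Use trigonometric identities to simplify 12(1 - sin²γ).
12(1 - sin²γ) = 12(cos²γ) (using Pythagorean identity)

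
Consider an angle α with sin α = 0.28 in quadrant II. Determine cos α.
cos α = ±√(1 - sin²α) = -0.96 (negative in QII)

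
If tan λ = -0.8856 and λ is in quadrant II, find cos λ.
cos λ = -0.7486 (using tan²λ + 1 = sec²λ)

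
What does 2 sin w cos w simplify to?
2 sin w cos w = sin(2w) (using Double angle)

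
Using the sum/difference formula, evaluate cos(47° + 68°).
cos(47° + 68°) = cos 47° cos 68° - sin 47° sin 68° = -0.4226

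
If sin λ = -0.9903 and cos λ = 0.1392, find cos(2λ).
cos(2λ) = cos²λ - sin²λ = -0.9613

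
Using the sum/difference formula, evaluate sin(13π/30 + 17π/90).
sin(13π/30 + 17π/90) = sin 13π/30 cos 17π/90 + cos 13π/30 sin 17π/90 = 0.9272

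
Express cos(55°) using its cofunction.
cos(55°) = sin(90° - 55°) = sin(35°)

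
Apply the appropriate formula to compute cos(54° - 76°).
cos(54° - 76°) = cos 54° cos 76° + sin 54° sin 76° = 0.9272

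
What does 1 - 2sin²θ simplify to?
1 - 2sin²θ = cos(2θ) (using Double angle)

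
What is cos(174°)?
cos(174°) = -0.9945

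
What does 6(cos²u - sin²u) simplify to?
6(cos²u - sin²u) = 6(cos(2u)) (using Double angle)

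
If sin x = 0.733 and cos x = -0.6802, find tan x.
tan x = sin x / cos x = -1.078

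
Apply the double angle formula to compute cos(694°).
cos(694°) = cos²347° - sin²347° = 0.8988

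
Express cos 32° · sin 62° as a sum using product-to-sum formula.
cos 32° sin 62° = (1/2)[sin(32°+62°) - sin(32°-62°)]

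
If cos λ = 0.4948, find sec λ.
sec λ = 1/cos λ = 2.021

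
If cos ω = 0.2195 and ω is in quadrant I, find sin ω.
sin ω = 0.9756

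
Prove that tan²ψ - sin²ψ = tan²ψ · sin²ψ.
LHS = sin²ψ/cos²ψ - sin²ψ = sin²ψ(1/cos²ψ - 1) = sin²ψ · (1 - cos²ψ)/cos²ψ = sin²ψ · sin²ψ/cos²ψ = sin²ψ · tan²ψ = RHS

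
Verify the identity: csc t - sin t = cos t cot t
LHS = 1/sin t - sin t = (1 - sin²t)/sin t = cos²t/sin t = cos t · (cos t/sin t) = cos t cot t = RHS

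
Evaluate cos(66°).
cos(66°) = 0.4067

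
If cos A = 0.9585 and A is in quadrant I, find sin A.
sin A = 0.2851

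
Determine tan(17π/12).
tan(17π/12) = 2+√3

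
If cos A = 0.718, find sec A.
sec A = 1/cos A = 1.393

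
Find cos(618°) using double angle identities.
cos(618°) = 1 - 2sin²309° = -0.2079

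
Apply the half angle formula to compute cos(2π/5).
cos(2π/5) = √((1 + cos 4π/5)/2) = 0.309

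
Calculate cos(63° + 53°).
cos(63° + 53°) = cos 63° cos 53° - sin 63° sin 53° = -0.4384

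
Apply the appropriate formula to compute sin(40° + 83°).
sin(40° + 83°) = sin 40° cos 83° + cos 40° sin 83° = 0.8387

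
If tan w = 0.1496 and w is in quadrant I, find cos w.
cos w = 0.989 (using tan²w + 1 = sec²w)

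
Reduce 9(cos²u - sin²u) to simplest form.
9(cos²u - sin²u) = 9(cos(2u)) (using Double angle)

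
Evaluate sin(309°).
sin(309°) = -0.7771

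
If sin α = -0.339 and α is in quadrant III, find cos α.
cos α = -0.9408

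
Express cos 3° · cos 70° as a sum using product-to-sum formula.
cos 3° cos 70° = (1/2)[cos(3°-70°) + cos(3°+70°)]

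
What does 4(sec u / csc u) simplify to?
4(sec u / csc u) = 4(tan u) (using Reciprocal identities)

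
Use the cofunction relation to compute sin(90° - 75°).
sin(90° - 75°) = cos(75°) = (√6-√2)/4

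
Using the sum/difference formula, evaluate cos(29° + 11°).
cos(29° + 11°) = cos 29° cos 11° - sin 29° sin 11° = 0.766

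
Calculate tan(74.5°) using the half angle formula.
tan(74.5°) = sin 149° / (1 + cos 149°) = 3.606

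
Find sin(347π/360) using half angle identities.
sin(347π/360) = √((1 - cos 347π/180)/2) = 0.1132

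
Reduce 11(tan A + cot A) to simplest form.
11(tan A + cot A) = 11(sec A csc A) (using Quotient identities)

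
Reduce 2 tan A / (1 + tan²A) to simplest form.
2 tan A / (1 + tan²A) = sin(2A) (using Double angle)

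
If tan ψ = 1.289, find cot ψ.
cot ψ = 1/tan ψ = 0.7758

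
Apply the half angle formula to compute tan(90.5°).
tan(90.5°) = sin 181° / (1 + cos 181°) = -114.6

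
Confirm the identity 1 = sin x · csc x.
RHS = sin x · (1/sin x) = 1 = LHS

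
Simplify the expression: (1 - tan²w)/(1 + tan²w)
(1 - tan²w)/(1 + tan²w) = cos(2w) (using Double angle)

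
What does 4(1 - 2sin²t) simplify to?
4(1 - 2sin²t) = 4(cos(2t)) (using Double angle)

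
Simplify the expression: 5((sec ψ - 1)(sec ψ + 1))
5((sec ψ - 1)(sec ψ + 1)) = 5(tan²ψ) (using Diff. of squares)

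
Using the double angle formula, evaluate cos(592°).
cos(592°) = cos²296° - sin²296° = -0.6157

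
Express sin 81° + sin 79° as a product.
sin 81° + sin 79° = 2 sin(80°) cos(1°)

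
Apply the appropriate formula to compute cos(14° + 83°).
cos(14° + 83°) = cos 14° cos 83° - sin 14° sin 83° = -0.1219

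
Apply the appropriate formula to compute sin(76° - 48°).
sin(76° - 48°) = sin 76° cos 48° - cos 76° sin 48° = 0.4695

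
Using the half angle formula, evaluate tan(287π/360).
tan(287π/360) = sin 287π/180 / (1 + cos 287π/180) = -0.74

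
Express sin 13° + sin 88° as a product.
sin 13° + sin 88° = 2 sin(50.5°) cos(-37.5°)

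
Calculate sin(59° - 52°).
sin(59° - 52°) = sin 59° cos 52° - cos 59° sin 52° = 0.1219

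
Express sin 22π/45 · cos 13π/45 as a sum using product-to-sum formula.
sin 22π/45 cos 13π/45 = (1/2)[sin(22π/45+13π/45) + sin(22π/45-13π/45)]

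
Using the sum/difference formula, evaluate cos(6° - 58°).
cos(6° - 58°) = cos 6° cos 58° + sin 6° sin 58° = 0.6157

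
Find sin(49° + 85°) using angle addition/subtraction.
sin(49° + 85°) = sin 49° cos 85° + cos 49° sin 85° = 0.7193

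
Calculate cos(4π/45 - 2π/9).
cos(4π/45 - 2π/9) = cos 4π/45 cos 2π/9 + sin 4π/45 sin 2π/9 = 0.9135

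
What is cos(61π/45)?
cos(61π/45) = -0.4384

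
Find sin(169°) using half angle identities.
sin(169°) = √((1 - cos 338°)/2) = 0.1908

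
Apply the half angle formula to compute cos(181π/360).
cos(181π/360) = -√((1 + cos 181π/180)/2) = -0.008727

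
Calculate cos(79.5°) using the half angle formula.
cos(79.5°) = √((1 + cos 159°)/2) = 0.1822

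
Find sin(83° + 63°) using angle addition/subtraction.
sin(83° + 63°) = sin 83° cos 63° + cos 83° sin 63° = 0.5592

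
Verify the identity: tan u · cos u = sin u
LHS = (sin u/cos u) · cos u = sin u = RHS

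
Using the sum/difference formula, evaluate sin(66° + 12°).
sin(66° + 12°) = sin 66° cos 12° + cos 66° sin 12° = 0.9781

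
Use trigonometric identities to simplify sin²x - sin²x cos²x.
sin²x - sin²x cos²x = sin⁴x (using Factoring)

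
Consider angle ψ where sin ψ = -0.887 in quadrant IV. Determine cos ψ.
cos ψ = √(1 - sin²ψ) = 0.4618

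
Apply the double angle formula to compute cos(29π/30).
cos(29π/30) = cos²29π/60 - sin²29π/60 = -0.9945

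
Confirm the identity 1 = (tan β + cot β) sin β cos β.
RHS = (sin β/cos β + cos β/sin β) sin β cos β = ((sin²β + cos²β)/(sin β cos β)) · sin β cos β = sin²β + cos²β = 1 = LHS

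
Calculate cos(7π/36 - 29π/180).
cos(7π/36 - 29π/180) = cos 7π/36 cos 29π/180 + sin 7π/36 sin 29π/180 = 0.9945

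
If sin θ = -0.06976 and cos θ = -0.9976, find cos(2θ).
cos(2θ) = cos²θ - sin²θ = 0.9903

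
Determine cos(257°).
cos(257°) = -0.225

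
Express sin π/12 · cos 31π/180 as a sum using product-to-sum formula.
sin π/12 cos 31π/180 = (1/2)[sin(π/12+31π/180) + sin(π/12-31π/180)]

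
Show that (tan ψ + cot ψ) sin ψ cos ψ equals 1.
LHS = (sin ψ/cos ψ + cos ψ/sin ψ) sin ψ cos ψ = ((sin²ψ + cos²ψ)/(sin ψ cos ψ)) · sin ψ cos ψ = sin²ψ + cos²ψ = 1 = RHS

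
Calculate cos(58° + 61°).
cos(58° + 61°) = cos 58° cos 61° - sin 58° sin 61° = -0.4848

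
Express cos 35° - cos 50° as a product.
cos 35° - cos 50° = -2 sin(42.5°) sin(-7.5°)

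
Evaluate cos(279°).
cos(279°) = 0.1564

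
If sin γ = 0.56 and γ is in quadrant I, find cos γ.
cos γ = 0.8285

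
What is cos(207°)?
cos(207°) = -0.891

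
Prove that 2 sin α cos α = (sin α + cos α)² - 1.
RHS = sin²α + 2 sin α cos α + cos²α - 1 = (sin²α + cos²α) + 2 sin α cos α - 1 = 1 + 2 sin α cos α - 1 = 2 sin α cos α = LHS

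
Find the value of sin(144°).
sin(144°) = 0.5878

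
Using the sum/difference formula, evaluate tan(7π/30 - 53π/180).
tan(7π/30 - 53π/180) = (tan 7π/30 - tan 53π/180)/(1 + tan 7π/30 tan 53π/180) = -0.1944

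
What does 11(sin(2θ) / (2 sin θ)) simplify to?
11(sin(2θ) / (2 sin θ)) = 11(cos θ) (using Double angle)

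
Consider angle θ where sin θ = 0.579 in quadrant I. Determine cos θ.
cos θ = √(1 - sin²θ) = 0.8153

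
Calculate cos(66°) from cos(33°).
cos(66°) = cos²33° - sin²33° = 0.4067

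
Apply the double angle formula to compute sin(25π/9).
sin(25π/9) = 2 sin 25π/18 cos 25π/18 = 0.6428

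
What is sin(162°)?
sin(162°) = 0.309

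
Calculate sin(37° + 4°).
sin(37° + 4°) = sin 37° cos 4° + cos 37° sin 4° = 0.6561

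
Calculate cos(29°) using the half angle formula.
cos(29°) = √((1 + cos 58°)/2) = 0.8746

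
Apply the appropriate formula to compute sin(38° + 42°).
sin(38° + 42°) = sin 38° cos 42° + cos 38° sin 42° = 0.9848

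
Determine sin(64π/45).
sin(64π/45) = -0.9703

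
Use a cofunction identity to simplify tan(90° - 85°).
tan(90° - 85°) = cot(85°)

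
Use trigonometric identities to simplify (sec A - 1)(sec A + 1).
(sec A - 1)(sec A + 1) = tan²A (using Diff. of squares)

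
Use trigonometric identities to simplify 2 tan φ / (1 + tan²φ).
2 tan φ / (1 + tan²φ) = sin(2φ) (using Double angle)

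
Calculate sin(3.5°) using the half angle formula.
sin(3.5°) = √((1 - cos 7°)/2) = 0.06105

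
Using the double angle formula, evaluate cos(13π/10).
cos(13π/10) = 2cos²13π/20 - 1 = -0.5878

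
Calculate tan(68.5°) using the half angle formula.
tan(68.5°) = sin 137° / (1 + cos 137°) = 2.539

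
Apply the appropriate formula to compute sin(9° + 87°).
sin(9° + 87°) = sin 9° cos 87° + cos 9° sin 87° = 0.9945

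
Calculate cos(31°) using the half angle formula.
cos(31°) = √((1 + cos 62°)/2) = 0.8572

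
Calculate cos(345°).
cos(345°) = (√6+√2)/4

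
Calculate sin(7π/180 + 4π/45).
sin(7π/180 + 4π/45) = sin 7π/180 cos 4π/45 + cos 7π/180 sin 4π/45 = 0.3907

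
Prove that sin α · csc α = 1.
LHS = sin α · (1/sin α) = 1 = RHS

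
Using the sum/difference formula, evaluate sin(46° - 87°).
sin(46° - 87°) = sin 46° cos 87° - cos 46° sin 87° = -0.6561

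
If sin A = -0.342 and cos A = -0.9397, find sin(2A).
sin(2A) = 2 sin A cos A = 0.6428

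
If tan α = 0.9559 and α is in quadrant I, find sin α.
sin α = 0.691 (using tan²α + 1 = sec²α)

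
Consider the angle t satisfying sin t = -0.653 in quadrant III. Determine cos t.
cos t = ±√(1 - sin²t) = -0.7574 (negative in QIII)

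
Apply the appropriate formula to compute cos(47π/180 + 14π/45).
cos(47π/180 + 14π/45) = cos 47π/180 cos 14π/45 - sin 47π/180 sin 14π/45 = -0.225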